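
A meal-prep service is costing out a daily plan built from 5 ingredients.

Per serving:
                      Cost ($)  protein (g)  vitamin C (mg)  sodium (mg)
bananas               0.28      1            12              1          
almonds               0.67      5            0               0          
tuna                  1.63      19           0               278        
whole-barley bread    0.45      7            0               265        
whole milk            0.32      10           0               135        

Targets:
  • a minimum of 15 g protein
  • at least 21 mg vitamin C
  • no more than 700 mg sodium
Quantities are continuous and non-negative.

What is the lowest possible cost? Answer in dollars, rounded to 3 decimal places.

Set it up as a linear program. Let x1 = servings of bananas, x2 = servings of almonds, x3 = servings of tuna, x4 = servings of whole-barley bread, x5 = servings of whole milk.
Minimise 0.28x1 + 0.67x2 + 1.63x3 + 0.45x4 + 0.32x5 with:
  1x1 + 5x2 + 19x3 + 7x4 + 10x5 ≥ 15   (protein)
  12x1 ≥ 21   (vitamin C)
  1x1 + 278x3 + 265x4 + 135x5 ≤ 700   (sodium)
  x1, x2, x3, x4, x5 ≥ 0.
The optimal basis is {bananas, whole milk}; almonds, tuna, whole-barley bread drop out. Binding constraints: protein and vitamin C.
That vertex is x1 = 1.75, x5 = 1.325.
Total cost: 0.28·1.75 + 0.32·1.325 = 0.91400.

$0.914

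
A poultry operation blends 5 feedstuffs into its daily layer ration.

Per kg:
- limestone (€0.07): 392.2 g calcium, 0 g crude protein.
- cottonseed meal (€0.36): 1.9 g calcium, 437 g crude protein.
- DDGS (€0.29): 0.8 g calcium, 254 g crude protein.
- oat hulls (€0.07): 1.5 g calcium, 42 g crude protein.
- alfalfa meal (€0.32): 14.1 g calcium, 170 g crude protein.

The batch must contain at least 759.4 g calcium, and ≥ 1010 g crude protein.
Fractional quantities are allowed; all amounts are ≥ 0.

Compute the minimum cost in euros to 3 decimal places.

Let x1 = kg of limestone, x2 = kg of cottonseed meal, x3 = kg of DDGS, x4 = kg of oat hulls, x5 = kg of alfalfa meal.
min 0.07x1 + 0.36x2 + 0.29x3 + 0.07x4 + 0.32x5 with:
  392.2x1 + 1.9x2 + 0.8x3 + 1.5x4 + 14.1x5 ≥ 759.4   (calcium)
  437x2 + 254x3 + 42x4 + 170x5 ≥ 1010   (crude protein)
  x1, x2, x3, x4, x5 ≥ 0.
At the optimum only limestone, cottonseed meal are positive (DDGS, oat hulls, alfalfa meal = 0). Binding constraints: calcium and crude protein.
That vertex is x1 = 1.925, x2 = 2.311.
Hence cost = 0.07·1.925 + 0.36·2.311 = €0.96671.

€0.967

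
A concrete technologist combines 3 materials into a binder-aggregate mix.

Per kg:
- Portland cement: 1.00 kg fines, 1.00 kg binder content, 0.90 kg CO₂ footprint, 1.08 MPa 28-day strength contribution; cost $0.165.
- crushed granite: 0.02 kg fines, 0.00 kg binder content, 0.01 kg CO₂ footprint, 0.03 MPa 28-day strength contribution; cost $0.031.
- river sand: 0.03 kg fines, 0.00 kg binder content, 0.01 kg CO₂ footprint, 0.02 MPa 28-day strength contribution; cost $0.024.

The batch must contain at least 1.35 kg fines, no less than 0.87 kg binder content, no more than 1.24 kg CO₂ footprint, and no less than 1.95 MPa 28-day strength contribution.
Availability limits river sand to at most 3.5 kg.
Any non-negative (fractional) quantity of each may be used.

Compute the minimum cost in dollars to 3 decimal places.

Let x1 = kg of Portland cement, x2 = kg of crushed granite, x3 = kg of river sand.
Minimize 0.165x1 + 0.031x2 + 0.024x3 s.t.:
  1x1 + 0.02x2 + 0.03x3 ≥ 1.35   (fines)
  1x1 ≥ 0.87   (binder content)
  0.9x1 + 0.01x2 + 0.01x3 ≤ 1.24   (CO₂ footprint)
  1.08x1 + 0.03x2 + 0.02x3 ≥ 1.95   (28-day strength contribution)
  x3 ≤ 3.5
  x1, x2, x3 ≥ 0.
The minimum-cost mix takes nothing from river sand — only Portland cement, crushed granite. Binding constraints: CO₂ footprint and 28-day strength contribution.
Solving gives x1 = 1.093, x2 = 25.67.
Hence cost = 0.165·1.093 + 0.031·25.67 = $0.97612.

$0.976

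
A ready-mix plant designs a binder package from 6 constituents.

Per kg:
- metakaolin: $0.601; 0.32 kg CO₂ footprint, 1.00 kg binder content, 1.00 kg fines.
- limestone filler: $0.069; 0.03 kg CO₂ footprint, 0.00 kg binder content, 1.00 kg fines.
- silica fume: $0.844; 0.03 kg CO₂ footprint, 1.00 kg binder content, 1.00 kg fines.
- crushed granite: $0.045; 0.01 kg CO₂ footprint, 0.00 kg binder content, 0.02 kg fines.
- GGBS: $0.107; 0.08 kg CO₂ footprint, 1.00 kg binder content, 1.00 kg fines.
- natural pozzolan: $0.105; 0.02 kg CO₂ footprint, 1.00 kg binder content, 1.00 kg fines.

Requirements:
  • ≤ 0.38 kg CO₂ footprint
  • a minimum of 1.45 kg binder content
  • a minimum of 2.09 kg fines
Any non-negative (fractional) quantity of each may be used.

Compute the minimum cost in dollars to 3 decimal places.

$0.196

Treat it as an LP. Let x1 = kg of metakaolin, x2 = kg of limestone filler, x3 = kg of silica fume, x4 = kg of crushed granite, x5 = kg of GGBS, x6 = kg of natural pozzolan.
min 0.601x1 + 0.069x2 + 0.844x3 + 0.045x4 + 0.107x5 + 0.105x6 subject to:
  0.32x1 + 0.03x2 + 0.03x3 + 0.01x4 + 0.08x5 + 0.02x6 ≤ 0.38   (CO₂ footprint)
  1x1 + 1x3 + 1x5 + 1x6 ≥ 1.45   (binder content)
  1x1 + 1x2 + 1x3 + 0.02x4 + 1x5 + 1x6 ≥ 2.09   (fines)
  x1, x2, x3, x4, x5, x6 ≥ 0.
The cheapest feasible vertex uses only limestone filler, natural pozzolan; metakaolin, silica fume, crushed granite, GGBS are not used. Binding constraints: binder content and fines.
Optimal quantities: limestone filler = 0.64 kg, natural pozzolan = 1.45 kg.
Objective = 0.069·0.64 + 0.105·1.45 = 0.19641.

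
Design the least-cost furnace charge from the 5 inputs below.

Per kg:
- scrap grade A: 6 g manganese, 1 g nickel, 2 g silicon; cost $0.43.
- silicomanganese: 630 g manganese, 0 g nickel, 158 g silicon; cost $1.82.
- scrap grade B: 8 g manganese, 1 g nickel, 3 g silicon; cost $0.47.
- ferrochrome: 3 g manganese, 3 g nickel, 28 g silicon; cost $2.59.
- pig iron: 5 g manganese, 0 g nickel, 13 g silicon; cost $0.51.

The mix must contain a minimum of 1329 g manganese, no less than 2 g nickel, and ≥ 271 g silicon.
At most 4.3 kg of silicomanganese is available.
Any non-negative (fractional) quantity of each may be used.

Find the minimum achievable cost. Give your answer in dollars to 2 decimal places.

$4.66

Treat it as an LP. Let x1 = kg of scrap grade A, x2 = kg of silicomanganese, x3 = kg of scrap grade B, x4 = kg of ferrochrome, x5 = kg of pig iron.
min 0.43x1 + 1.82x2 + 0.47x3 + 2.59x4 + 0.51x5 subject to:
  6x1 + 630x2 + 8x3 + 3x4 + 5x5 ≥ 1329   (manganese)
  1x1 + 1x3 + 3x4 ≥ 2   (nickel)
  2x1 + 158x2 + 3x3 + 28x4 + 13x5 ≥ 271   (silicon)
  x2 ≤ 4.3
  x1, x2, x3, x4, x5 ≥ 0.
The cheapest feasible vertex uses only scrap grade A, silicomanganese; scrap grade B, ferrochrome, pig iron are not used. Binding constraints: manganese and nickel.
So scrap grade A = 2 kg, silicomanganese = 2.09 kg.
Cost = 0.43·2 + 1.82·2.09 = 4.6638.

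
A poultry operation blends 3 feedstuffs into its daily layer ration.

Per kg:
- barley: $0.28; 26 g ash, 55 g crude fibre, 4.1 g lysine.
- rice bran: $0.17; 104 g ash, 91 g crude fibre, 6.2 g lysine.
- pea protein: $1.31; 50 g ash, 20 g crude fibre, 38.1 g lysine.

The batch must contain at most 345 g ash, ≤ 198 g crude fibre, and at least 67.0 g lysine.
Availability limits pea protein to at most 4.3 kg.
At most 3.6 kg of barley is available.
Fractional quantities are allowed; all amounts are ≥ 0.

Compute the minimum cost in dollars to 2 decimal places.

$2.22

Let x1 = kg of barley, x2 = kg of rice bran, x3 = kg of pea protein.
Minimize 0.28x1 + 0.17x2 + 1.31x3 subject to:
  26x1 + 104x2 + 50x3 ≤ 345   (ash)
  55x1 + 91x2 + 20x3 ≤ 198   (crude fibre)
  4.1x1 + 6.2x2 + 38.1x3 ≥ 67   (lysine)
  x3 ≤ 4.3
  x1 ≤ 3.6
  x1, x2, x3 ≥ 0.
The cheapest feasible vertex uses only rice bran, pea protein; barley is not used. The crude fibre and lysine requirements are met with equality.
That vertex is x2 = 1.856, x3 = 1.457.
Cost = 0.17·1.856 + 1.31·1.457 = 2.2242.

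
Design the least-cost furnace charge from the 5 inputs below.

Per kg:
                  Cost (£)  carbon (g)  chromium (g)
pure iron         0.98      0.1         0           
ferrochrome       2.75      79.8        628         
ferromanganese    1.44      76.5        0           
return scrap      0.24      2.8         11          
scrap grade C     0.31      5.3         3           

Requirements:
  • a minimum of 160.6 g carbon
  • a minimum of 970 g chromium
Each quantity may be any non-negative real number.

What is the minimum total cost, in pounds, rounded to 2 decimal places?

Set it up as a linear program. Let x1 = kg of pure iron, x2 = kg of ferrochrome, x3 = kg of ferromanganese, x4 = kg of return scrap, x5 = kg of scrap grade C.
Minimise 0.98x1 + 2.75x2 + 1.44x3 + 0.24x4 + 0.31x5 s.t.:
  0.1x1 + 79.8x2 + 76.5x3 + 2.8x4 + 5.3x5 ≥ 160.6   (carbon)
  628x2 + 11x4 + 3x5 ≥ 970   (chromium)
  x1, x2, x3, x4, x5 ≥ 0.
The minimum-cost mix takes nothing from pure iron, return scrap, scrap grade C — only ferrochrome, ferromanganese. There the carbon and chromium constraints are tight.
That vertex is x2 = 1.545, x3 = 0.4881.
Objective = 2.75·1.545 + 1.44·0.4881 = 4.9516.

£4.95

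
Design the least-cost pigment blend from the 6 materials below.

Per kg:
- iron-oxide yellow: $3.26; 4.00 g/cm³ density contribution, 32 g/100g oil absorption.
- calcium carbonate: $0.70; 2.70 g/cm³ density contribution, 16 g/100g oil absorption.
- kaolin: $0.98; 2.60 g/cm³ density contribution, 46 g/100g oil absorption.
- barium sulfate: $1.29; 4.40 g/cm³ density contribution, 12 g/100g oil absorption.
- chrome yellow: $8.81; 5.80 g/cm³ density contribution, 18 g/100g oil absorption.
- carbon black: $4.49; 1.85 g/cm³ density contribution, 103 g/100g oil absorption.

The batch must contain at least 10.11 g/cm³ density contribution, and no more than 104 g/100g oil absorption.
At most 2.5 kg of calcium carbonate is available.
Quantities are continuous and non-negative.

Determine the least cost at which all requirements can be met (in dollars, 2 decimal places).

$2.74

Let x1 = kg of iron-oxide yellow, x2 = kg of calcium carbonate, x3 = kg of kaolin, x4 = kg of barium sulfate, x5 = kg of chrome yellow, x6 = kg of carbon black.
min 3.26x1 + 0.7x2 + 0.98x3 + 1.29x4 + 8.81x5 + 4.49x6 with:
  4x1 + 2.7x2 + 2.6x3 + 4.4x4 + 5.8x5 + 1.85x6 ≥ 10.11   (density contribution)
  32x1 + 16x2 + 46x3 + 12x4 + 18x5 + 103x6 ≤ 104   (oil absorption)
  x2 ≤ 2.5
  x1, x2, x3, x4, x5, x6 ≥ 0.
The optimal basis is {calcium carbonate, barium sulfate}; iron-oxide yellow, kaolin, chrome yellow, carbon black drop out. The density contribution and the calcium carbonate cap requirements are met with equality.
So calcium carbonate = 2.5 kg, barium sulfate = 0.7636 kg.
Objective = 0.7·2.5 + 1.29·0.7636 = 2.73504.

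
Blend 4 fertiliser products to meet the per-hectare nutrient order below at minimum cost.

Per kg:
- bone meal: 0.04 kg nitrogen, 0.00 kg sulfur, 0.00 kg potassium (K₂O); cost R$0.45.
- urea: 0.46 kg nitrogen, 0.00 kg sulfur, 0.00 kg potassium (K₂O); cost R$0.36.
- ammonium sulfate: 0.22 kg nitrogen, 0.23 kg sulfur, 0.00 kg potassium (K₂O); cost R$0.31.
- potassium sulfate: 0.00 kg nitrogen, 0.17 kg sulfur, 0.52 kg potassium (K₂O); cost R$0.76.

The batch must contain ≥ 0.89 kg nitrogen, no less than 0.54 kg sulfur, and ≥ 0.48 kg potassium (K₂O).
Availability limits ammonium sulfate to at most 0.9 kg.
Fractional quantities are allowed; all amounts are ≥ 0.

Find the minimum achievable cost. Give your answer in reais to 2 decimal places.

R$2.31

Let x1 = kg of bone meal, x2 = kg of urea, x3 = kg of ammonium sulfate, x4 = kg of potassium sulfate.
Minimise 0.45x1 + 0.36x2 + 0.31x3 + 0.76x4 s.t.:
  0.04x1 + 0.46x2 + 0.22x3 ≥ 0.89   (nitrogen)
  0.23x3 + 0.17x4 ≥ 0.54   (sulfur)
  0.52x4 ≥ 0.48   (potassium (K₂O))
  x3 ≤ 0.9
  x1, x2, x3, x4 ≥ 0.
The cheapest feasible vertex uses only urea, ammonium sulfate, potassium sulfate; bone meal is not used. The nitrogen, sulfur, the ammonium sulfate cap requirements are met with equality.
So urea = 1.504 kg, ammonium sulfate = 0.9 kg, potassium sulfate = 1.959 kg.
Objective = 0.36·1.504 + 0.31·0.9 + 0.76·1.959 = 2.3093.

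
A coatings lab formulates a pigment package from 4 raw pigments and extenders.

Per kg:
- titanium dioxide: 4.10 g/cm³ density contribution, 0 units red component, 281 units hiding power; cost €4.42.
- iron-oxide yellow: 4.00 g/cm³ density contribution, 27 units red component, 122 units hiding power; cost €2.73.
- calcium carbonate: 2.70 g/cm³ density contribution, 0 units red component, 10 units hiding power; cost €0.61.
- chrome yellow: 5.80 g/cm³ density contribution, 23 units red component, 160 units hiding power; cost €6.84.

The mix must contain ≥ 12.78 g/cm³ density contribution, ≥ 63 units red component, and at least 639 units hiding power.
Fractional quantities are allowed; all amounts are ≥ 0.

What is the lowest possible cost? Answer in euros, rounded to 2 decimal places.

Let x1 = kg of titanium dioxide, x2 = kg of iron-oxide yellow, x3 = kg of calcium carbonate, x4 = kg of chrome yellow.
Minimize 4.42x1 + 2.73x2 + 0.61x3 + 6.84x4 subject to:
  4.1x1 + 4x2 + 2.7x3 + 5.8x4 ≥ 12.78   (density contribution)
  27x2 + 23x4 ≥ 63   (red component)
  281x1 + 122x2 + 10x3 + 160x4 ≥ 639   (hiding power)
  x1, x2, x3, x4 ≥ 0.
At the optimum only titanium dioxide, iron-oxide yellow are positive (calcium carbonate, chrome yellow = 0). There the red component and hiding power constraints are tight.
Solving gives x1 = 1.261, x2 = 2.333.
Total cost: 4.42·1.261 + 2.73·2.333 = 11.9427.

€11.94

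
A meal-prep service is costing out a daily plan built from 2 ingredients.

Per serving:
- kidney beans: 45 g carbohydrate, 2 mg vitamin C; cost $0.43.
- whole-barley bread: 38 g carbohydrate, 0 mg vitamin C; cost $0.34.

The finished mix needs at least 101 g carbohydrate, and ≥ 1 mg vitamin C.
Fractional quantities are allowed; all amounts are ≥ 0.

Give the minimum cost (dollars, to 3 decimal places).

$0.917

Set it up as a linear program. Let x1 = servings of kidney beans, x2 = servings of whole-barley bread.
min 0.43x1 + 0.34x2 s.t.:
  45x1 + 38x2 ≥ 101   (carbohydrate)
  2x1 ≥ 1   (vitamin C)
  x1, x2 ≥ 0.
Both inputs are positive at the optimum. There the carbohydrate and vitamin C constraints are tight.
Optimal quantities: kidney beans = 0.5 servings, whole-barley bread = 2.066 servings.
Total cost: 0.43·0.5 + 0.34·2.066 = 0.91744.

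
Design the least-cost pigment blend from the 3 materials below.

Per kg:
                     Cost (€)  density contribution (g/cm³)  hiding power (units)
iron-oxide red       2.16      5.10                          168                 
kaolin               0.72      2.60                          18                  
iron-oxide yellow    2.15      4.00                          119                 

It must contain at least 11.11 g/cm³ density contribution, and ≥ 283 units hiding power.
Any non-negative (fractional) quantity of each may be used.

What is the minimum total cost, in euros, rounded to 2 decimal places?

€4.24

Set it up as a linear program. Let x1 = kg of iron-oxide red, x2 = kg of kaolin, x3 = kg of iron-oxide yellow.
min 2.16x1 + 0.72x2 + 2.15x3 subject to:
  5.1x1 + 2.6x2 + 4x3 ≥ 11.11   (density contribution)
  168x1 + 18x2 + 119x3 ≥ 283   (hiding power)
  x1, x2, x3 ≥ 0.
At the optimum only iron-oxide red, kaolin are positive (iron-oxide yellow = 0). The density contribution and hiding power requirements are met with equality.
That vertex is x1 = 1.553, x2 = 1.227.
Total cost: 2.16·1.553 + 0.72·1.227 = 4.2379.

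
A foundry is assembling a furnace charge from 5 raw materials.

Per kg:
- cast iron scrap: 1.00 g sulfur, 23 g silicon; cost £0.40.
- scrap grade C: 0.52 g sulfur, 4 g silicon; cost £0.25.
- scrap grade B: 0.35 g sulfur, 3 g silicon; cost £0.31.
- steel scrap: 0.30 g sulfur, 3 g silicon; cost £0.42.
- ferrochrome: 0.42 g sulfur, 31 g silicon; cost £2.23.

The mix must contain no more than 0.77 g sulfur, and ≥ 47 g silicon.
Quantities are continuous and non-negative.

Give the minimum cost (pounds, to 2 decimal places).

£3.14

Let x1 = kg of cast iron scrap, x2 = kg of scrap grade C, x3 = kg of scrap grade B, x4 = kg of steel scrap, x5 = kg of ferrochrome.
Minimise 0.4x1 + 0.25x2 + 0.31x3 + 0.42x4 + 2.23x5 s.t.:
  1x1 + 0.52x2 + 0.35x3 + 0.3x4 + 0.42x5 ≤ 0.77   (sulfur)
  23x1 + 4x2 + 3x3 + 3x4 + 31x5 ≥ 47   (silicon)
  x1, x2, x3, x4, x5 ≥ 0.
The minimum-cost mix takes nothing from scrap grade C, scrap grade B, steel scrap — only cast iron scrap, ferrochrome. The sulfur and silicon requirements are met with equality.
Optimal quantities: cast iron scrap = 0.1935 kg, ferrochrome = 1.373 kg.
Hence cost = 0.4·0.1935 + 2.23·1.373 = £3.1392.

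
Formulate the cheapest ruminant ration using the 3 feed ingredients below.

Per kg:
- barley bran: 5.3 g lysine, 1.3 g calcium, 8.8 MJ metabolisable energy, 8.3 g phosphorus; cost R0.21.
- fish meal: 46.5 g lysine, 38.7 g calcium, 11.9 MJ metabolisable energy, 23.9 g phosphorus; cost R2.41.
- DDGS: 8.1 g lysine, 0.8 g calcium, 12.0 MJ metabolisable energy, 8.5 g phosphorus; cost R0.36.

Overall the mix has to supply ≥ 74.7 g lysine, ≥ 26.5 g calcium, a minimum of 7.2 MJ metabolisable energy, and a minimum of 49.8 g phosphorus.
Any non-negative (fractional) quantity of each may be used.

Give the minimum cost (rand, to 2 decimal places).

Let x1 = kg of barley bran, x2 = kg of fish meal, x3 = kg of DDGS.
Minimise 0.21x1 + 2.41x2 + 0.36x3 with:
  5.3x1 + 46.5x2 + 8.1x3 ≥ 74.7   (lysine)
  1.3x1 + 38.7x2 + 0.8x3 ≥ 26.5   (calcium)
  8.8x1 + 11.9x2 + 12x3 ≥ 7.2   (metabolisable energy)
  8.3x1 + 23.9x2 + 8.5x3 ≥ 49.8   (phosphorus)
  x1, x2, x3 ≥ 0.
At the optimum only barley bran, fish meal are positive (DDGS = 0). Binding constraints: lysine and calcium.
So barley bran = 11.47 kg, fish meal = 0.2996 kg.
Total cost: 0.21·11.47 + 2.41·0.2996 = 3.1307.

R3.13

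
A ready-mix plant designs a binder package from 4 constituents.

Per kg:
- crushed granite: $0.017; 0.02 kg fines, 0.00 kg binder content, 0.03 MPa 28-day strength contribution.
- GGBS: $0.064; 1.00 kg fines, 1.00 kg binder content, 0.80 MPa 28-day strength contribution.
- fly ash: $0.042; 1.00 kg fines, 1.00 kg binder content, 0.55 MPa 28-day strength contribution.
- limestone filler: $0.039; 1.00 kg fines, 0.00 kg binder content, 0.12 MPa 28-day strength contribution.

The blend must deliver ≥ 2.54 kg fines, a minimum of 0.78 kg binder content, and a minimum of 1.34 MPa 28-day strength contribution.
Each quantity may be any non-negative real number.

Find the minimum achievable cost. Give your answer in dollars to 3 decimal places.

Let x1 = kg of crushed granite, x2 = kg of GGBS, x3 = kg of fly ash, x4 = kg of limestone filler.
min 0.017x1 + 0.064x2 + 0.042x3 + 0.039x4 s.t.:
  0.02x1 + 1x2 + 1x3 + 1x4 ≥ 2.54   (fines)
  1x2 + 1x3 ≥ 0.78   (binder content)
  0.03x1 + 0.8x2 + 0.55x3 + 0.12x4 ≥ 1.34   (28-day strength contribution)
  x1, x2, x3, x4 ≥ 0.
At the optimum only fly ash, limestone filler are positive (crushed granite, GGBS = 0). The fines and 28-day strength contribution requirements are met with equality.
Optimal quantities: fly ash = 2.407 kg, limestone filler = 0.1326 kg.
Cost = 0.042·2.407 + 0.039·0.1326 = 0.10627.

$0.106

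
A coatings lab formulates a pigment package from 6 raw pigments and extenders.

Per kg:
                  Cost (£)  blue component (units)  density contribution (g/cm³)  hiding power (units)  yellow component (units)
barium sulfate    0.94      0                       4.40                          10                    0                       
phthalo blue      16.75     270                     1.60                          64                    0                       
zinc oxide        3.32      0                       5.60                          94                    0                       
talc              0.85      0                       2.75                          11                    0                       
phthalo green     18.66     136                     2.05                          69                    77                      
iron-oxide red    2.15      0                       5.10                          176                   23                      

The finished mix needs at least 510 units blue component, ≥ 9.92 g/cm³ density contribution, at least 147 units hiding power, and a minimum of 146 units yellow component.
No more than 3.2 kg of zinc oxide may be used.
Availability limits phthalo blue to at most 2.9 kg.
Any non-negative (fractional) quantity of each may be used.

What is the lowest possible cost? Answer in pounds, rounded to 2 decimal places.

This is a linear program. Let x1 = kg of barium sulfate, x2 = kg of phthalo blue, x3 = kg of zinc oxide, x4 = kg of talc, x5 = kg of phthalo green, x6 = kg of iron-oxide red.
Minimize 0.94x1 + 16.75x2 + 3.32x3 + 0.85x4 + 18.66x5 + 2.15x6 with:
  270x2 + 136x5 ≥ 510   (blue component)
  4.4x1 + 1.6x2 + 5.6x3 + 2.75x4 + 2.05x5 + 5.1x6 ≥ 9.92   (density contribution)
  10x1 + 64x2 + 94x3 + 11x4 + 69x5 + 176x6 ≥ 147   (hiding power)
  77x5 + 23x6 ≥ 146   (yellow component)
  x3 ≤ 3.2
  x2 ≤ 2.9
  x1, x2, x3, x4, x5, x6 ≥ 0.
The cheapest feasible vertex uses only phthalo blue, iron-oxide red; barium sulfate, zinc oxide, talc, phthalo green are not used. The blue component and yellow component requirements are met with equality.
Solving gives x2 = 1.889, x6 = 6.348.
Hence cost = 16.75·1.889 + 2.15·6.348 = £45.2890.

£45.29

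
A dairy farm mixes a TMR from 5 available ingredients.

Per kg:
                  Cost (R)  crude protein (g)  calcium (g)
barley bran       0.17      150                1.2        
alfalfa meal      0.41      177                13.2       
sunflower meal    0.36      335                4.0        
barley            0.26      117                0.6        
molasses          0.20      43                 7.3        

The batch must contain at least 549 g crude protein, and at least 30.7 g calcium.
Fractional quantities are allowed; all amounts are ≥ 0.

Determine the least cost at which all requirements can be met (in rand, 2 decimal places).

Let x1 = kg of barley bran, x2 = kg of alfalfa meal, x3 = kg of sunflower meal, x4 = kg of barley, x5 = kg of molasses.
Minimize 0.17x1 + 0.41x2 + 0.36x3 + 0.26x4 + 0.2x5 with:
  150x1 + 177x2 + 335x3 + 117x4 + 43x5 ≥ 549   (crude protein)
  1.2x1 + 13.2x2 + 4x3 + 0.6x4 + 7.3x5 ≥ 30.7   (calcium)
  x1, x2, x3, x4, x5 ≥ 0.
The minimum-cost mix takes nothing from barley bran, barley, molasses — only alfalfa meal, sunflower meal. Binding constraints: crude protein and calcium.
That vertex is x2 = 2.178, x3 = 0.4881.
Objective = 0.41·2.178 + 0.36·0.4881 = 1.0687.

R1.07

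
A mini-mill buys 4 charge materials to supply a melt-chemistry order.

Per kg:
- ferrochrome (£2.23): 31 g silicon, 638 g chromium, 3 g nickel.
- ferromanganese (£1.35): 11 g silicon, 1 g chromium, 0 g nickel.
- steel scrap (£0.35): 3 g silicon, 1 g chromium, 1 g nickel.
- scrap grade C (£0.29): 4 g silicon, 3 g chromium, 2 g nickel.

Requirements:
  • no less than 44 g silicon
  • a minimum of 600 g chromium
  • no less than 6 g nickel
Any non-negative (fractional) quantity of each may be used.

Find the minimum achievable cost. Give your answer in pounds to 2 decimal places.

£3.17

Let x1 = kg of ferrochrome, x2 = kg of ferromanganese, x3 = kg of steel scrap, x4 = kg of scrap grade C.
min 2.23x1 + 1.35x2 + 0.35x3 + 0.29x4 subject to:
  31x1 + 11x2 + 3x3 + 4x4 ≥ 44   (silicon)
  638x1 + 1x2 + 1x3 + 3x4 ≥ 600   (chromium)
  3x1 + 1x3 + 2x4 ≥ 6   (nickel)
  x1, x2, x3, x4 ≥ 0.
The optimal basis is {ferrochrome, scrap grade C}; ferromanganese, steel scrap drop out. Binding constraints: silicon and nickel.
That vertex is x1 = 1.28, x4 = 1.08.
Objective = 2.23·1.28 + 0.29·1.08 = 3.1676.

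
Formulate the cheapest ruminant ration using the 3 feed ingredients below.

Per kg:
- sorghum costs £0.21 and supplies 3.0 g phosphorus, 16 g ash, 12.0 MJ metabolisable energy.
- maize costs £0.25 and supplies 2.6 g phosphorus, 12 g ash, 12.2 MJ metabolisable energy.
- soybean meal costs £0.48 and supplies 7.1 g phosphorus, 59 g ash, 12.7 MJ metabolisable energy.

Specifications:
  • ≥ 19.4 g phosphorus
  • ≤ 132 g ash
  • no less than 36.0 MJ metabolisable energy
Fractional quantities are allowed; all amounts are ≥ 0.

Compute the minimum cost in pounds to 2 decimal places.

Set it up as a linear program. Let x1 = kg of sorghum, x2 = kg of maize, x3 = kg of soybean meal.
Minimize 0.21x1 + 0.25x2 + 0.48x3 with:
  3x1 + 2.6x2 + 7.1x3 ≥ 19.4   (phosphorus)
  16x1 + 12x2 + 59x3 ≤ 132   (ash)
  12x1 + 12.2x2 + 12.7x3 ≥ 36   (metabolisable energy)
  x1, x2, x3 ≥ 0.
The minimum-cost mix takes nothing from maize — only sorghum, soybean meal. There the phosphorus and ash constraints are tight.
So sorghum = 3.2713 kg, soybean meal = 1.3502 kg.
Total cost: 0.21·3.2713 + 0.48·1.3502 = 1.3351.

£1.34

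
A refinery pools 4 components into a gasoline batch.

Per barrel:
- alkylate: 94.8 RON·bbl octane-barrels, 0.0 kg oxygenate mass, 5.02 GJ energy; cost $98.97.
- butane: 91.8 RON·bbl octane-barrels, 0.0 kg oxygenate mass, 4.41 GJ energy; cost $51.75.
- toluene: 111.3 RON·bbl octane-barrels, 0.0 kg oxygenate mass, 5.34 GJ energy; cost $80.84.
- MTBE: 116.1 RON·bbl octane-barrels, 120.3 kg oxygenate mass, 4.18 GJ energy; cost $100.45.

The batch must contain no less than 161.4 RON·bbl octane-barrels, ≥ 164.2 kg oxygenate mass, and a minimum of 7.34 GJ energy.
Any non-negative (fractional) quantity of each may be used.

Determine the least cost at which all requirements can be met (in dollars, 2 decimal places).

Let x1 = barrels of alkylate, x2 = barrels of butane, x3 = barrels of toluene, x4 = barrels of MTBE.
Minimize 98.97x1 + 51.75x2 + 80.84x3 + 100.45x4 s.t.:
  94.8x1 + 91.8x2 + 111.3x3 + 116.1x4 ≥ 161.4   (octane-barrels)
  120.3x4 ≥ 164.2   (oxygenate mass)
  5.02x1 + 4.41x2 + 5.34x3 + 4.18x4 ≥ 7.34   (energy)
  x1, x2, x3, x4 ≥ 0.
The optimal basis is {butane, MTBE}; alkylate, toluene drop out. There the oxygenate mass and energy constraints are tight.
So butane = 0.37066 barrels, MTBE = 1.3649 barrels.
Total cost: 51.75·0.37066 + 100.45·1.3649 = 156.2859.

$156.29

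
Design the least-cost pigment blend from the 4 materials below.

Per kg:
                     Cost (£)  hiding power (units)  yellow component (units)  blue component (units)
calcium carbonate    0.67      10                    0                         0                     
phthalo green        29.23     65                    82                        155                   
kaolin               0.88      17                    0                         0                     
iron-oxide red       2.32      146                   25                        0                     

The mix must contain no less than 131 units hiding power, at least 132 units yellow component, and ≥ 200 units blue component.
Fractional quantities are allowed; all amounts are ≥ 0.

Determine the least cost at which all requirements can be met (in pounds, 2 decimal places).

Set it up as a linear program. Let x1 = kg of calcium carbonate, x2 = kg of phthalo green, x3 = kg of kaolin, x4 = kg of iron-oxide red.
Minimise 0.67x1 + 29.23x2 + 0.88x3 + 2.32x4 s.t.:
  10x1 + 65x2 + 17x3 + 146x4 ≥ 131   (hiding power)
  82x2 + 25x4 ≥ 132   (yellow component)
  155x2 ≥ 200   (blue component)
  x1, x2, x3, x4 ≥ 0.
The cheapest feasible vertex uses only phthalo green, iron-oxide red; calcium carbonate, kaolin are not used. The yellow component and blue component requirements are met with equality.
Optimal quantities: phthalo green = 1.2903 kg, iron-oxide red = 1.0477 kg.
Objective = 29.23·1.2903 + 2.32·1.0477 = 40.1461.

£40.15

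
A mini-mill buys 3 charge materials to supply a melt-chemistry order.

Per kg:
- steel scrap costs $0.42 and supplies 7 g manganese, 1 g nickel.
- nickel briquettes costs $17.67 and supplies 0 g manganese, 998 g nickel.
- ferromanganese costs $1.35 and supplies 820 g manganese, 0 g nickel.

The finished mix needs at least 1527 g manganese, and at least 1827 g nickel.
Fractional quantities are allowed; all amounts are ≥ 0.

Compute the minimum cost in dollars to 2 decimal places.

This is a linear program. Let x1 = kg of steel scrap, x2 = kg of nickel briquettes, x3 = kg of ferromanganese.
min 0.42x1 + 17.67x2 + 1.35x3 s.t.:
  7x1 + 820x3 ≥ 1527   (manganese)
  1x1 + 998x2 ≥ 1827   (nickel)
  x1, x2, x3 ≥ 0.
The optimal basis is {nickel briquettes, ferromanganese}; steel scrap drops out. There the manganese and nickel constraints are tight.
That vertex is x2 = 1.8307, x3 = 1.8622.
Hence cost = 17.67·1.8307 + 1.35·1.8622 = $34.8624.

$34.86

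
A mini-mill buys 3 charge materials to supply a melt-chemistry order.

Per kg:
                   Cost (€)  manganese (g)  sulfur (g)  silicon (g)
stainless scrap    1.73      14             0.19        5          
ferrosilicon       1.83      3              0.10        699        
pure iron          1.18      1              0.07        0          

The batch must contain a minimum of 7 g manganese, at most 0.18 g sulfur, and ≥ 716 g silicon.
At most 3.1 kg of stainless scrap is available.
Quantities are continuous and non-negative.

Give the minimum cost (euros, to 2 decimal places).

Let x1 = kg of stainless scrap, x2 = kg of ferrosilicon, x3 = kg of pure iron.
min 1.73x1 + 1.83x2 + 1.18x3 with:
  14x1 + 3x2 + 1x3 ≥ 7   (manganese)
  0.19x1 + 0.1x2 + 0.07x3 ≤ 0.18   (sulfur)
  5x1 + 699x2 ≥ 716   (silicon)
  x1 ≤ 3.1
  x1, x2, x3 ≥ 0.
The minimum-cost mix takes nothing from pure iron — only stainless scrap, ferrosilicon. There the manganese and silicon constraints are tight.
That vertex is x1 = 0.2809, x2 = 1.022.
Cost = 1.73·0.2809 + 1.83·1.022 = 2.3562.

€2.36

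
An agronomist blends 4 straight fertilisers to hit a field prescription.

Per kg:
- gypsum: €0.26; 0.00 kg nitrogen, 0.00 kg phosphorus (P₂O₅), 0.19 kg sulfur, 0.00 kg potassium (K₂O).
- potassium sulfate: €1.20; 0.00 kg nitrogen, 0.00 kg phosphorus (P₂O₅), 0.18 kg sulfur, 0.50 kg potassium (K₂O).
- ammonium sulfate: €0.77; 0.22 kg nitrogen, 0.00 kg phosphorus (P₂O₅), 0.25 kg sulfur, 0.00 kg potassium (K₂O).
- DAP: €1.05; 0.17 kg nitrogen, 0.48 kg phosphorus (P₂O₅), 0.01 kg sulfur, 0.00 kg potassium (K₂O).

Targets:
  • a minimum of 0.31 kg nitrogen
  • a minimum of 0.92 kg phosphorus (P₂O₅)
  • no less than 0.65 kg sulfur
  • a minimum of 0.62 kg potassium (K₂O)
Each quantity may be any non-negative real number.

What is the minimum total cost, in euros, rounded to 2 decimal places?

€4.06

Let x1 = kg of gypsum, x2 = kg of potassium sulfate, x3 = kg of ammonium sulfate, x4 = kg of DAP.
Minimize 0.26x1 + 1.2x2 + 0.77x3 + 1.05x4 s.t.:
  0.22x3 + 0.17x4 ≥ 0.31   (nitrogen)
  0.48x4 ≥ 0.92   (phosphorus (P₂O₅))
  0.19x1 + 0.18x2 + 0.25x3 + 0.01x4 ≥ 0.65   (sulfur)
  0.5x2 ≥ 0.62   (potassium (K₂O))
  x1, x2, x3, x4 ≥ 0.
The cheapest feasible vertex uses only gypsum, potassium sulfate, DAP; ammonium sulfate is not used. The phosphorus (P₂O₅), sulfur, potassium (K₂O) requirements are met with equality.
So gypsum = 2.145 kg, potassium sulfate = 1.24 kg, DAP = 1.917 kg.
Objective = 0.26·2.145 + 1.2·1.24 + 1.05·1.917 = 4.0586.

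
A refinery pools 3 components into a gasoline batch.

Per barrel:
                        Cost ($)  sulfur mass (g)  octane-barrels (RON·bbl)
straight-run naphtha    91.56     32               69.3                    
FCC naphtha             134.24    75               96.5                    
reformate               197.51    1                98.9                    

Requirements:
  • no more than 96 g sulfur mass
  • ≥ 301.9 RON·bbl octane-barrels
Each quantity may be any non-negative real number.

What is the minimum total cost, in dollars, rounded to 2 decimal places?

Let x1 = barrels of straight-run naphtha, x2 = barrels of FCC naphtha, x3 = barrels of reformate.
Minimise 91.56x1 + 134.24x2 + 197.51x3 subject to:
  32x1 + 75x2 + 1x3 ≤ 96   (sulfur mass)
  69.3x1 + 96.5x2 + 98.9x3 ≥ 301.9   (octane-barrels)
  x1, x2, x3 ≥ 0.
The cheapest feasible vertex uses only straight-run naphtha, reformate; FCC naphtha is not used. Binding constraints: sulfur mass and octane-barrels.
That vertex is x1 = 2.96963, x3 = 0.971733.
Cost = 91.56·2.96963 + 197.51·0.971733 = 463.8263.

$463.83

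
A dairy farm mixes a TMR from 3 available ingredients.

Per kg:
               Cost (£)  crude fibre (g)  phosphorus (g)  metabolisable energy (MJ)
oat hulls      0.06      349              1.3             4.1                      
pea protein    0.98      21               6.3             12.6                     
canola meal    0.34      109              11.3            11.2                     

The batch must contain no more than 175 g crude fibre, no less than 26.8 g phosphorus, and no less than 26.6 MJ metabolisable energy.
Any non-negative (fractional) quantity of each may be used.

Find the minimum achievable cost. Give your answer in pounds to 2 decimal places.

£2.47

Set it up as a linear program. Let x1 = kg of oat hulls, x2 = kg of pea protein, x3 = kg of canola meal.
Minimise 0.06x1 + 0.98x2 + 0.34x3 with:
  349x1 + 21x2 + 109x3 ≤ 175   (crude fibre)
  1.3x1 + 6.3x2 + 11.3x3 ≥ 26.8   (phosphorus)
  4.1x1 + 12.6x2 + 11.2x3 ≥ 26.6   (metabolisable energy)
  x1, x2, x3 ≥ 0.
The optimal basis is {pea protein, canola meal}; oat hulls drops out. There the crude fibre and phosphorus constraints are tight.
So pea protein = 2.1 kg, canola meal = 1.201 kg.
Cost = 0.98·2.1 + 0.34·1.201 = 2.4663.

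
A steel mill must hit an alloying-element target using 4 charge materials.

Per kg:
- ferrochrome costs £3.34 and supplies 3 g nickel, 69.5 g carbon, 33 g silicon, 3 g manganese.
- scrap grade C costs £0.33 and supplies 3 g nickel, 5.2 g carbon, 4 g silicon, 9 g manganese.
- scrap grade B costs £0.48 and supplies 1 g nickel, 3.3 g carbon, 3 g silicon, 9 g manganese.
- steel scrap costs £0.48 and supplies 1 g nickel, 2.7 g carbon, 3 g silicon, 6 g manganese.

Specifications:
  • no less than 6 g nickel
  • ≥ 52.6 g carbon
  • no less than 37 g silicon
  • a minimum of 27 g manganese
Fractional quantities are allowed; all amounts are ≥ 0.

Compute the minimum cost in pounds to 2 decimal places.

Let x1 = kg of ferrochrome, x2 = kg of scrap grade C, x3 = kg of scrap grade B, x4 = kg of steel scrap.
min 3.34x1 + 0.33x2 + 0.48x3 + 0.48x4 with:
  3x1 + 3x2 + 1x3 + 1x4 ≥ 6   (nickel)
  69.5x1 + 5.2x2 + 3.3x3 + 2.7x4 ≥ 52.6   (carbon)
  33x1 + 4x2 + 3x3 + 3x4 ≥ 37   (silicon)
  3x1 + 9x2 + 9x3 + 6x4 ≥ 27   (manganese)
  x1, x2, x3, x4 ≥ 0.
The optimal basis is {ferrochrome, scrap grade C}; scrap grade B, steel scrap drop out. There the carbon and silicon constraints are tight.
That vertex is x1 = 0.1692, x2 = 7.854.
Hence cost = 3.34·0.1692 + 0.33·7.854 = £3.1569.

£3.16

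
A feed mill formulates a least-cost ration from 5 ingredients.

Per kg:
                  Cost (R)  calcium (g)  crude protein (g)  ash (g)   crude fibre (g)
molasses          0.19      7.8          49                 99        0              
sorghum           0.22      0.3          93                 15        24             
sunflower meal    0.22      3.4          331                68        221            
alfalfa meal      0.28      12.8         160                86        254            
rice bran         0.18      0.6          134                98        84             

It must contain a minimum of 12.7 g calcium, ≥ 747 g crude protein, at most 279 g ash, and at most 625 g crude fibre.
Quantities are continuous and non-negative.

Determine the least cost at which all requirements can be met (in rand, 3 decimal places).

Let x1 = kg of molasses, x2 = kg of sorghum, x3 = kg of sunflower meal, x4 = kg of alfalfa meal, x5 = kg of rice bran.
Minimize 0.19x1 + 0.22x2 + 0.22x3 + 0.28x4 + 0.18x5 with:
  7.8x1 + 0.3x2 + 3.4x3 + 12.8x4 + 0.6x5 ≥ 12.7   (calcium)
  49x1 + 93x2 + 331x3 + 160x4 + 134x5 ≥ 747   (crude protein)
  99x1 + 15x2 + 68x3 + 86x4 + 98x5 ≤ 279   (ash)
  24x2 + 221x3 + 254x4 + 84x5 ≤ 625   (crude fibre)
  x1, x2, x3, x4, x5 ≥ 0.
At the optimum only sunflower meal, alfalfa meal are positive (molasses, sorghum, rice bran = 0). The calcium and crude protein requirements are met with equality.
That vertex is x3 = 2.039, x4 = 0.4506.
Hence cost = 0.22·2.039 + 0.28·0.4506 = R0.57475.

R0.575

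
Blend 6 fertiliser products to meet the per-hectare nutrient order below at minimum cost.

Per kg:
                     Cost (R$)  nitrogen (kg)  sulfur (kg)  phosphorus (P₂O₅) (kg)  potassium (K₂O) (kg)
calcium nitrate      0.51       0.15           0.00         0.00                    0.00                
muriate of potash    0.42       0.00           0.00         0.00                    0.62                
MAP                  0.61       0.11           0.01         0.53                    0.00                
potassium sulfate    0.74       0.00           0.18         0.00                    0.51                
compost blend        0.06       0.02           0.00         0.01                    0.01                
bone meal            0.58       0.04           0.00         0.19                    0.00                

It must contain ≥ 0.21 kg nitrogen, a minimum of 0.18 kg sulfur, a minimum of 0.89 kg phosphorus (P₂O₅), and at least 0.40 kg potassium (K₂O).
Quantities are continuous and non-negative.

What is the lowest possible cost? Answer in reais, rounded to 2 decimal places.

Let x1 = kg of calcium nitrate, x2 = kg of muriate of potash, x3 = kg of MAP, x4 = kg of potassium sulfate, x5 = kg of compost blend, x6 = kg of bone meal.
Minimise 0.51x1 + 0.42x2 + 0.61x3 + 0.74x4 + 0.06x5 + 0.58x6 s.t.:
  0.15x1 + 0.11x3 + 0.02x5 + 0.04x6 ≥ 0.21   (nitrogen)
  0.01x3 + 0.18x4 ≥ 0.18   (sulfur)
  0.53x3 + 0.01x5 + 0.19x6 ≥ 0.89   (phosphorus (P₂O₅))
  0.62x2 + 0.51x4 + 0.01x5 ≥ 0.4   (potassium (K₂O))
  x1, x2, x3, x4, x5, x6 ≥ 0.
The optimal basis is {MAP, potassium sulfate, compost blend}; calcium nitrate, muriate of potash, bone meal drop out. There the nitrogen, sulfur, phosphorus (P₂O₅) constraints are tight.
So MAP = 1.6526 kg, potassium sulfate = 0.90819 kg, compost blend = 1.4105 kg.
Cost = 0.61·1.6526 + 0.74·0.90819 + 0.06·1.4105 = 1.7648.

R$1.76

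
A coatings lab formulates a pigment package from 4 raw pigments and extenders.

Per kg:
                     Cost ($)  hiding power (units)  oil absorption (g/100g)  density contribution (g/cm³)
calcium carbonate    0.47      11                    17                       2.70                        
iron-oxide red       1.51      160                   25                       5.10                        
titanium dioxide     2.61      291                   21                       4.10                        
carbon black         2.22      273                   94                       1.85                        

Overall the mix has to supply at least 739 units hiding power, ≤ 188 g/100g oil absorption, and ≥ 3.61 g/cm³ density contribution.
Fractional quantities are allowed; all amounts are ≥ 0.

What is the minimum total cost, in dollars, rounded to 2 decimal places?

Let x1 = kg of calcium carbonate, x2 = kg of iron-oxide red, x3 = kg of titanium dioxide, x4 = kg of carbon black.
min 0.47x1 + 1.51x2 + 2.61x3 + 2.22x4 with:
  11x1 + 160x2 + 291x3 + 273x4 ≥ 739   (hiding power)
  17x1 + 25x2 + 21x3 + 94x4 ≤ 188   (oil absorption)
  2.7x1 + 5.1x2 + 4.1x3 + 1.85x4 ≥ 3.61   (density contribution)
  x1, x2, x3, x4 ≥ 0.
At the optimum only titanium dioxide, carbon black are positive (calcium carbonate, iron-oxide red = 0). The hiding power and oil absorption requirements are met with equality.
Solving gives x3 = 0.8391, x4 = 1.813.
Objective = 2.61·0.8391 + 2.22·1.813 = 6.2149.

$6.21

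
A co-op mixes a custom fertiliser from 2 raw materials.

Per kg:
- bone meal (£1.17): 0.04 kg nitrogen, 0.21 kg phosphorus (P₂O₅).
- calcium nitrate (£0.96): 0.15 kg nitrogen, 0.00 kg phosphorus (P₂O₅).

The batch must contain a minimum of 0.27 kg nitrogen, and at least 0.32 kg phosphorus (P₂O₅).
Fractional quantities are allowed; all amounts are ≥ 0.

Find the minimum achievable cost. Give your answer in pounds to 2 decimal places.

£3.12

Let x1 = kg of bone meal, x2 = kg of calcium nitrate.
Minimise 1.17x1 + 0.96x2 s.t.:
  0.04x1 + 0.15x2 ≥ 0.27   (nitrogen)
  0.21x1 ≥ 0.32   (phosphorus (P₂O₅))
  x1, x2 ≥ 0.
Both inputs are positive at the optimum. There the nitrogen and phosphorus (P₂O₅) constraints are tight.
Solving gives x1 = 1.524, x2 = 1.394.
Objective = 1.17·1.524 + 0.96·1.394 = 3.1213.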